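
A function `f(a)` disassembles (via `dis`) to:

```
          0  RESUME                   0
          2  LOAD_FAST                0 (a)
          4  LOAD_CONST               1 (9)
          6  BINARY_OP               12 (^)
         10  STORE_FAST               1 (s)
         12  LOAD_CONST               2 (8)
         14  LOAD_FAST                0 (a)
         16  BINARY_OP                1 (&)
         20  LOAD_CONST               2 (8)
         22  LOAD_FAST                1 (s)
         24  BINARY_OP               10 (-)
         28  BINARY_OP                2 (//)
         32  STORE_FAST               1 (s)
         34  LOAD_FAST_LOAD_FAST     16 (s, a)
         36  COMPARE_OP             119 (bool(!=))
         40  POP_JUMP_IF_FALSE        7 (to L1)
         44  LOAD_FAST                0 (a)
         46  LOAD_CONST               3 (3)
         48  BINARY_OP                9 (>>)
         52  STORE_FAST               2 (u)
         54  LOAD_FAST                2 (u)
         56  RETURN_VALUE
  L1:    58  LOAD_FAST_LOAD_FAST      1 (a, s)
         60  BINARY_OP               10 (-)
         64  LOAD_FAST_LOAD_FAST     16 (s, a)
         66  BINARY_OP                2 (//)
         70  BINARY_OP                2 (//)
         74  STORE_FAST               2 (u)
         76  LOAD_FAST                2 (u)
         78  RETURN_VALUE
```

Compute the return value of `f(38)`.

LOAD_FAST a → push 38. Stack: [38]
LOAD_CONST → push 9. Stack: [38, 9]
BINARY_OP ^ → 38 ^ 9 = 47. Stack: [47]
STORE_FAST s → s=47. Stack: []
LOAD_CONST → push 8. Stack: [8]
LOAD_FAST a → push 38. Stack: [8, 38]
BINARY_OP & → 8 & 38 = 0. Stack: [0]
LOAD_CONST → push 8. Stack: [0, 8]
LOAD_FAST s → push 47. Stack: [0, 8, 47]
BINARY_OP - → 8 - 47 = -39. Stack: [0, -39]
BINARY_OP // → 0 // -39 = 0. Stack: [0]
STORE_FAST s → s=0. Stack: []
LOAD_FAST_LOAD_FAST s,a → push 0,38. Stack: [0, 38]
COMPARE_OP bool(!=) → 0 vs 38 = True. Stack: [True]
POP_JUMP_IF_FALSE → pop True; no jump. Stack: []
LOAD_FAST a → push 38. Stack: [38]
LOAD_CONST → push 3. Stack: [38, 3]
BINARY_OP >> → 38 >> 3 = 4. Stack: [4]
STORE_FAST u → u=4. Stack: []
LOAD_FAST u → push 4. Stack: [4]
RETURN_VALUE → return 4.

4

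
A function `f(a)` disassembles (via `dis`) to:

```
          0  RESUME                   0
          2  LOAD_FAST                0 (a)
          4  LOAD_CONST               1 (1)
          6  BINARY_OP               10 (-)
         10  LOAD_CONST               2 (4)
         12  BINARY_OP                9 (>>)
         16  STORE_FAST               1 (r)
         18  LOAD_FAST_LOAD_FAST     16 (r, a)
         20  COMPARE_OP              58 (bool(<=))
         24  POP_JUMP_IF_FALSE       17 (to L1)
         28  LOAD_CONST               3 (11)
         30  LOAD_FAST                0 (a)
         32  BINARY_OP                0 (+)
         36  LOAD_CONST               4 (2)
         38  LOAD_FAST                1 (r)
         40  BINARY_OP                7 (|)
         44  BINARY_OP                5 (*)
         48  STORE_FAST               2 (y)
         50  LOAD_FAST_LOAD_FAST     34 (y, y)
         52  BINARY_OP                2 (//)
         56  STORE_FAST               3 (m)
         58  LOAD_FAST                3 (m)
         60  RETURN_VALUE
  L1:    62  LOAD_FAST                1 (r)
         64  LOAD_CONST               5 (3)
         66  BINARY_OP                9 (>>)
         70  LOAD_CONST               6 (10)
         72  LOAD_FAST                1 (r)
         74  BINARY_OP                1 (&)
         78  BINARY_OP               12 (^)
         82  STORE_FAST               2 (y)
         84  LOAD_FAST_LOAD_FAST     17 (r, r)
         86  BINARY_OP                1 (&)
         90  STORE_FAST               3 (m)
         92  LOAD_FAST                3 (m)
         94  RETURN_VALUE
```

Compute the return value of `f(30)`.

1

LOAD_FAST a → push 30. Stack: [30]
LOAD_CONST → push 1. Stack: [30, 1]
BINARY_OP - → 30 - 1 = 29. Stack: [29]
LOAD_CONST → push 4. Stack: [29, 4]
BINARY_OP >> → 29 >> 4 = 1. Stack: [1]
STORE_FAST r → r=1. Stack: []
LOAD_FAST_LOAD_FAST r,a → push 1,30. Stack: [1, 30]
COMPARE_OP bool(<=) → 1 vs 30 = True. Stack: [True]
POP_JUMP_IF_FALSE → pop True; no jump. Stack: []
LOAD_CONST → push 11. Stack: [11]
LOAD_FAST a → push 30. Stack: [11, 30]
BINARY_OP + → 11 + 30 = 41. Stack: [41]
LOAD_CONST → push 2. Stack: [41, 2]
LOAD_FAST r → push 1. Stack: [41, 2, 1]
BINARY_OP | → 2 | 1 = 3. Stack: [41, 3]
BINARY_OP * → 41 * 3 = 123. Stack: [123]
STORE_FAST y → y=123. Stack: []
LOAD_FAST_LOAD_FAST y,y → push 123,123. Stack: [123, 123]
BINARY_OP // → 123 // 123 = 1. Stack: [1]
STORE_FAST m → m=1. Stack: []
LOAD_FAST m → push 1. Stack: [1]
RETURN_VALUE → return 1.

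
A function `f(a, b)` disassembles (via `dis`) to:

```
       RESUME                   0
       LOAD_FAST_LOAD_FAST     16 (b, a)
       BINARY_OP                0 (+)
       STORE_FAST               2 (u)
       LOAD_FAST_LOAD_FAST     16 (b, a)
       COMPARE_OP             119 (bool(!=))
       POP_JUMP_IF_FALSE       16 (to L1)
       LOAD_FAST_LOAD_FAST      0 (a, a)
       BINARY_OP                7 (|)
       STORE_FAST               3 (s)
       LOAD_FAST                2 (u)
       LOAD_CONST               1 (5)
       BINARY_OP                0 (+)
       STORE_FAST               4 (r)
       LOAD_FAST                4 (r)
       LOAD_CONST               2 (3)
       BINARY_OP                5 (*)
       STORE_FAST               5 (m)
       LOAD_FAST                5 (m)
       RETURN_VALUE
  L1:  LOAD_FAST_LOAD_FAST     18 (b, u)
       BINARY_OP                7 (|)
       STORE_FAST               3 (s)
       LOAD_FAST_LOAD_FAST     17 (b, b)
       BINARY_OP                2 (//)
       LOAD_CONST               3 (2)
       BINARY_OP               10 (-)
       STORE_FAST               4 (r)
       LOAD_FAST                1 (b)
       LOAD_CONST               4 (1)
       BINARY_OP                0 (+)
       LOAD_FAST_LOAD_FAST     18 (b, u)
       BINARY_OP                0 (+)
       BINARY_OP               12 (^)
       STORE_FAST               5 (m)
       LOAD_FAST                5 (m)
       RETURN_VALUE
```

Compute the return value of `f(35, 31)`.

LOAD_FAST_LOAD_FAST b,a → push 31,35. Stack: [31, 35]
BINARY_OP + → 31 + 35 = 66. Stack: [66]
STORE_FAST u → u=66. Stack: []
LOAD_FAST_LOAD_FAST b,a → push 31,35. Stack: [31, 35]
COMPARE_OP bool(!=) → 31 vs 35 = True. Stack: [True]
POP_JUMP_IF_FALSE → pop True; no jump. Stack: []
LOAD_FAST_LOAD_FAST a,a → push 35,35. Stack: [35, 35]
BINARY_OP | → 35 | 35 = 35. Stack: [35]
STORE_FAST s → s=35. Stack: []
LOAD_FAST u → push 66. Stack: [66]
LOAD_CONST → push 5. Stack: [66, 5]
BINARY_OP + → 66 + 5 = 71. Stack: [71]
STORE_FAST r → r=71. Stack: []
LOAD_FAST r → push 71. Stack: [71]
LOAD_CONST → push 3. Stack: [71, 3]
BINARY_OP * → 71 * 3 = 213. Stack: [213]
STORE_FAST m → m=213. Stack: []
LOAD_FAST m → push 213. Stack: [213]
RETURN_VALUE → return 213.

213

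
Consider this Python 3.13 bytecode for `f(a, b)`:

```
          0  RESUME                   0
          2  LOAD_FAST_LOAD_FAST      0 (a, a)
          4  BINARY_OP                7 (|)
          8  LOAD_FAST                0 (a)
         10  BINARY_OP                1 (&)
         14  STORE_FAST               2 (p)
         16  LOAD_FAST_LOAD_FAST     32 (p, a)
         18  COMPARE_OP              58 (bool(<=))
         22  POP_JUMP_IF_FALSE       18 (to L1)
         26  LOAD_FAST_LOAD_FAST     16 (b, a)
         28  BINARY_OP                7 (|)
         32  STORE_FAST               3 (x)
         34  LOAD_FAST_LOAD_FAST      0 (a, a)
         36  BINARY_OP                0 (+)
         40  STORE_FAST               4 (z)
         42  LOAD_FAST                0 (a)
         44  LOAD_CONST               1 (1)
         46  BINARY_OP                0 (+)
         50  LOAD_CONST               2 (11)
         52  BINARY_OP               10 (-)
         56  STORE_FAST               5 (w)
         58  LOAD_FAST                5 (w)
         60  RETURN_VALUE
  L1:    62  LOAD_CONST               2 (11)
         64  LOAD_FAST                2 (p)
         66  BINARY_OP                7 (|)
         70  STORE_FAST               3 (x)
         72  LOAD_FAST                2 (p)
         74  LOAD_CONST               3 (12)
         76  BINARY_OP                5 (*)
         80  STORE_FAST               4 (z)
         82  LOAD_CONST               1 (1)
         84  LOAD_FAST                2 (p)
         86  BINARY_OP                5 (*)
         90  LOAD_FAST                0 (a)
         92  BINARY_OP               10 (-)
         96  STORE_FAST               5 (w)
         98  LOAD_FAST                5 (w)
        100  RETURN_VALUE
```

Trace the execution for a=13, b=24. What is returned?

3

LOAD_FAST_LOAD_FAST a,a → push 13,13. Stack: [13, 13]
BINARY_OP | → 13 | 13 = 13. Stack: [13]
LOAD_FAST a → push 13. Stack: [13, 13]
BINARY_OP & → 13 & 13 = 13. Stack: [13]
STORE_FAST p → p=13. Stack: []
LOAD_FAST_LOAD_FAST p,a → push 13,13. Stack: [13, 13]
COMPARE_OP bool(<=) → 13 vs 13 = True. Stack: [True]
POP_JUMP_IF_FALSE → pop True; no jump. Stack: []
LOAD_FAST_LOAD_FAST b,a → push 24,13. Stack: [24, 13]
BINARY_OP | → 24 | 13 = 29. Stack: [29]
STORE_FAST x → x=29. Stack: []
LOAD_FAST_LOAD_FAST a,a → push 13,13. Stack: [13, 13]
BINARY_OP + → 13 + 13 = 26. Stack: [26]
STORE_FAST z → z=26. Stack: []
LOAD_FAST a → push 13. Stack: [13]
LOAD_CONST → push 1. Stack: [13, 1]
BINARY_OP + → 13 + 1 = 14. Stack: [14]
LOAD_CONST → push 11. Stack: [14, 11]
BINARY_OP - → 14 - 11 = 3. Stack: [3]
STORE_FAST w → w=3. Stack: []
LOAD_FAST w → push 3. Stack: [3]
RETURN_VALUE → return 3.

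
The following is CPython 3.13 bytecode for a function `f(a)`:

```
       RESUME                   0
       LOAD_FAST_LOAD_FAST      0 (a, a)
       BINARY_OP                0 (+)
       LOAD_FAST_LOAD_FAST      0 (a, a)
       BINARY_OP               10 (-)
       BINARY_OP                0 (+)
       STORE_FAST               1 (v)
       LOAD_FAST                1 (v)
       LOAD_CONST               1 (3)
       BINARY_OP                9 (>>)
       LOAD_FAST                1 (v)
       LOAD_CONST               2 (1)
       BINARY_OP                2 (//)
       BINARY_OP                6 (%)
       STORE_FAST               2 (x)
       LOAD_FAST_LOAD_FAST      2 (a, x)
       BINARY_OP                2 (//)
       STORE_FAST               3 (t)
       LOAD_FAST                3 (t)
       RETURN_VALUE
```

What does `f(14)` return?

4

LOAD_FAST_LOAD_FAST a,a → push 14,14. Stack: [14, 14]
BINARY_OP + → 14 + 14 = 28. Stack: [28]
LOAD_FAST_LOAD_FAST a,a → push 14,14. Stack: [28, 14, 14]
BINARY_OP - → 14 - 14 = 0. Stack: [28, 0]
BINARY_OP + → 28 + 0 = 28. Stack: [28]
STORE_FAST v → v=28. Stack: []
LOAD_FAST v → push 28. Stack: [28]
LOAD_CONST → push 3. Stack: [28, 3]
BINARY_OP >> → 28 >> 3 = 3. Stack: [3]
LOAD_FAST v → push 28. Stack: [3, 28]
LOAD_CONST → push 1. Stack: [3, 28, 1]
BINARY_OP // → 28 // 1 = 28. Stack: [3, 28]
BINARY_OP % → 3 % 28 = 3. Stack: [3]
STORE_FAST x → x=3. Stack: []
LOAD_FAST_LOAD_FAST a,x → push 14,3. Stack: [14, 3]
BINARY_OP // → 14 // 3 = 4. Stack: [4]
STORE_FAST t → t=4. Stack: []
LOAD_FAST t → push 4. Stack: [4]
RETURN_VALUE → return 4.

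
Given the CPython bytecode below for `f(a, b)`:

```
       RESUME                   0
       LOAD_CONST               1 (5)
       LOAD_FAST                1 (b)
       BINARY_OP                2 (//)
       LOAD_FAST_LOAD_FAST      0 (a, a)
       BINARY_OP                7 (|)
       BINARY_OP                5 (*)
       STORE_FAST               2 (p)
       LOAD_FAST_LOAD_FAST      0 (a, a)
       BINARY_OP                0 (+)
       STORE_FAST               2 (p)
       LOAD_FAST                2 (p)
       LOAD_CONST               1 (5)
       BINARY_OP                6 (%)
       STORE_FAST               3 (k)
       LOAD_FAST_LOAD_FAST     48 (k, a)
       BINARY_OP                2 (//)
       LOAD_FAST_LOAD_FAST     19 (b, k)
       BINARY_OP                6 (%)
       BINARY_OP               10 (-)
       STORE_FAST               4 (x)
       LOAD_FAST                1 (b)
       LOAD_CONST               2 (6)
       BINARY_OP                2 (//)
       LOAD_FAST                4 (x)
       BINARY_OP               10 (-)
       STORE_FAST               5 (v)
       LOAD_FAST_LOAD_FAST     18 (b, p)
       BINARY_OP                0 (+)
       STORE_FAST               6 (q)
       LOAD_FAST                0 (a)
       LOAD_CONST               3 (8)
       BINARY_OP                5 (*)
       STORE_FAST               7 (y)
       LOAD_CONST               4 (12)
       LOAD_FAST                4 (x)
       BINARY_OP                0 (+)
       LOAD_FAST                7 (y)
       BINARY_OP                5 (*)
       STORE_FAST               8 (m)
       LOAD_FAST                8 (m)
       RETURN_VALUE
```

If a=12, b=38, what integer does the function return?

960

LOAD_CONST → push 5. Stack: [5]
LOAD_FAST b → push 38. Stack: [5, 38]
BINARY_OP // → 5 // 38 = 0. Stack: [0]
LOAD_FAST_LOAD_FAST a,a → push 12,12. Stack: [0, 12, 12]
BINARY_OP | → 12 | 12 = 12. Stack: [0, 12]
BINARY_OP * → 0 * 12 = 0. Stack: [0]
STORE_FAST p → p=0. Stack: []
LOAD_FAST_LOAD_FAST a,a → push 12,12. Stack: [12, 12]
BINARY_OP + → 12 + 12 = 24. Stack: [24]
STORE_FAST p → p=24. Stack: []
LOAD_FAST p → push 24. Stack: [24]
LOAD_CONST → push 5. Stack: [24, 5]
BINARY_OP % → 24 % 5 = 4. Stack: [4]
STORE_FAST k → k=4. Stack: []
LOAD_FAST_LOAD_FAST k,a → push 4,12. Stack: [4, 12]
BINARY_OP // → 4 // 12 = 0. Stack: [0]
LOAD_FAST_LOAD_FAST b,k → push 38,4. Stack: [0, 38, 4]
BINARY_OP % → 38 % 4 = 2. Stack: [0, 2]
BINARY_OP - → 0 - 2 = -2. Stack: [-2]
STORE_FAST x → x=-2. Stack: []
LOAD_FAST b → push 38. Stack: [38]
LOAD_CONST → push 6. Stack: [38, 6]
BINARY_OP // → 38 // 6 = 6. Stack: [6]
LOAD_FAST x → push -2. Stack: [6, -2]
BINARY_OP - → 6 - -2 = 8. Stack: [8]
STORE_FAST v → v=8. Stack: []
LOAD_FAST_LOAD_FAST b,p → push 38,24. Stack: [38, 24]
BINARY_OP + → 38 + 24 = 62. Stack: [62]
STORE_FAST q → q=62. Stack: []
LOAD_FAST a → push 12. Stack: [12]
LOAD_CONST → push 8. Stack: [12, 8]
BINARY_OP * → 12 * 8 = 96. Stack: [96]
STORE_FAST y → y=96. Stack: []
LOAD_CONST → push 12. Stack: [12]
LOAD_FAST x → push -2. Stack: [12, -2]
BINARY_OP + → 12 + -2 = 10. Stack: [10]
LOAD_FAST y → push 96. Stack: [10, 96]
BINARY_OP * → 10 * 96 = 960. Stack: [960]
STORE_FAST m → m=960. Stack: []
LOAD_FAST m → push 960. Stack: [960]
RETURN_VALUE → return 960.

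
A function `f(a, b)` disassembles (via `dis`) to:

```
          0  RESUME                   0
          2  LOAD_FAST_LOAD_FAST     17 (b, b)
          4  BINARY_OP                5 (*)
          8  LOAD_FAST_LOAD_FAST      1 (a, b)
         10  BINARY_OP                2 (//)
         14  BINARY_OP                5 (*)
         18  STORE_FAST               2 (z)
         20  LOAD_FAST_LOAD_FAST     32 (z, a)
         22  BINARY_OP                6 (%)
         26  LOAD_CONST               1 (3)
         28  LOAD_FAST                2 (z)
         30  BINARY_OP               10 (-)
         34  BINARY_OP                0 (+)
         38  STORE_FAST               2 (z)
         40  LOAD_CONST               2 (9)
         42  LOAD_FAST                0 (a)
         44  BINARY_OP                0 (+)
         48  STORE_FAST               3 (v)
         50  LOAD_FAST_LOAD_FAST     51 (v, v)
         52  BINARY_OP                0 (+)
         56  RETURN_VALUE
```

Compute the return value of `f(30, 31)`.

LOAD_FAST_LOAD_FAST b,b → push 31,31. Stack: [31, 31]
BINARY_OP * → 31 * 31 = 961. Stack: [961]
LOAD_FAST_LOAD_FAST a,b → push 30,31. Stack: [961, 30, 31]
BINARY_OP // → 30 // 31 = 0. Stack: [961, 0]
BINARY_OP * → 961 * 0 = 0. Stack: [0]
STORE_FAST z → z=0. Stack: []
LOAD_FAST_LOAD_FAST z,a → push 0,30. Stack: [0, 30]
BINARY_OP % → 0 % 30 = 0. Stack: [0]
LOAD_CONST → push 3. Stack: [0, 3]
LOAD_FAST z → push 0. Stack: [0, 3, 0]
BINARY_OP - → 3 - 0 = 3. Stack: [0, 3]
BINARY_OP + → 0 + 3 = 3. Stack: [3]
STORE_FAST z → z=3. Stack: []
LOAD_CONST → push 9. Stack: [9]
LOAD_FAST a → push 30. Stack: [9, 30]
BINARY_OP + → 9 + 30 = 39. Stack: [39]
STORE_FAST v → v=39. Stack: []
LOAD_FAST_LOAD_FAST v,v → push 39,39. Stack: [39, 39]
BINARY_OP + → 39 + 39 = 78. Stack: [78]
RETURN_VALUE → return 78.

78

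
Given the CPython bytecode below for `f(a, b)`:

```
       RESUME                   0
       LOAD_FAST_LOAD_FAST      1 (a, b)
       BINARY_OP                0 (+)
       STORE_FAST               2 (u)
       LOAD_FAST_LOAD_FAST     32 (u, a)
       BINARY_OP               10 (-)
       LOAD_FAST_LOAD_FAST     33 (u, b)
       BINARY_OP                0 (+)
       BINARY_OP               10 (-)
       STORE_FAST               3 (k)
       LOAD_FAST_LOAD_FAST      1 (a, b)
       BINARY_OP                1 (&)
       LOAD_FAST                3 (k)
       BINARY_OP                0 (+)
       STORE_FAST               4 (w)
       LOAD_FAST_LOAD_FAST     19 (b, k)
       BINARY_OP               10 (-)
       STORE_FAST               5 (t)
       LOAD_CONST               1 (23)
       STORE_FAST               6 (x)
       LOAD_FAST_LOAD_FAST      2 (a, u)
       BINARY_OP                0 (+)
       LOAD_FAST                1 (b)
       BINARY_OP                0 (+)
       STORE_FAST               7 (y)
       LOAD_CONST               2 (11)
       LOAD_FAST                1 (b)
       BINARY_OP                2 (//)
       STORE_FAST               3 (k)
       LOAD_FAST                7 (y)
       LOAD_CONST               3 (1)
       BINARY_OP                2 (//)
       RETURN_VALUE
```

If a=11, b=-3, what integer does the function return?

16

LOAD_FAST_LOAD_FAST a,b → push 11,-3. Stack: [11, -3]
BINARY_OP + → 11 + -3 = 8. Stack: [8]
STORE_FAST u → u=8. Stack: []
LOAD_FAST_LOAD_FAST u,a → push 8,11. Stack: [8, 11]
BINARY_OP - → 8 - 11 = -3. Stack: [-3]
LOAD_FAST_LOAD_FAST u,b → push 8,-3. Stack: [-3, 8, -3]
BINARY_OP + → 8 + -3 = 5. Stack: [-3, 5]
BINARY_OP - → -3 - 5 = -8. Stack: [-8]
STORE_FAST k → k=-8. Stack: []
LOAD_FAST_LOAD_FAST a,b → push 11,-3. Stack: [11, -3]
BINARY_OP & → 11 & -3 = 9. Stack: [9]
LOAD_FAST k → push -8. Stack: [9, -8]
BINARY_OP + → 9 + -8 = 1. Stack: [1]
STORE_FAST w → w=1. Stack: []
LOAD_FAST_LOAD_FAST b,k → push -3,-8. Stack: [-3, -8]
BINARY_OP - → -3 - -8 = 5. Stack: [5]
STORE_FAST t → t=5. Stack: []
LOAD_CONST → push 23. Stack: [23]
STORE_FAST x → x=23. Stack: []
LOAD_FAST_LOAD_FAST a,u → push 11,8. Stack: [11, 8]
BINARY_OP + → 11 + 8 = 19. Stack: [19]
LOAD_FAST b → push -3. Stack: [19, -3]
BINARY_OP + → 19 + -3 = 16. Stack: [16]
STORE_FAST y → y=16. Stack: []
LOAD_CONST → push 11. Stack: [11]
LOAD_FAST b → push -3. Stack: [11, -3]
BINARY_OP // → 11 // -3 = -4. Stack: [-4]
STORE_FAST k → k=-4. Stack: []
LOAD_FAST y → push 16. Stack: [16]
LOAD_CONST → push 1. Stack: [16, 1]
BINARY_OP // → 16 // 1 = 16. Stack: [16]
RETURN_VALUE → return 16.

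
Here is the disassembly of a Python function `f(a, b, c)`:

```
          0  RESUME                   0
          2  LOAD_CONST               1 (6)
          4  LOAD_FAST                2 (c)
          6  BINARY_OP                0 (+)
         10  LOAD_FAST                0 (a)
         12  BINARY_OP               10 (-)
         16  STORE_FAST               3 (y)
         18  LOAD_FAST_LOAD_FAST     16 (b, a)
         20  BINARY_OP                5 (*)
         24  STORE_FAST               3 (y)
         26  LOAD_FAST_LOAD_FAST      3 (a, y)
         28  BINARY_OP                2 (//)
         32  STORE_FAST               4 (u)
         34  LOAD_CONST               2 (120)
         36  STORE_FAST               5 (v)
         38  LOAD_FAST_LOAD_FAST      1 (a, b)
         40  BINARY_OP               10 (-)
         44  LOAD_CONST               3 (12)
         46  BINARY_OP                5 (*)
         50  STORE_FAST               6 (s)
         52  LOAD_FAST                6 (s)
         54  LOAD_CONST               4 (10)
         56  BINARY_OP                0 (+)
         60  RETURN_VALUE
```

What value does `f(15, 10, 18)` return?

LOAD_CONST → push 6. Stack: [6]
LOAD_FAST c → push 18. Stack: [6, 18]
BINARY_OP + → 6 + 18 = 24. Stack: [24]
LOAD_FAST a → push 15. Stack: [24, 15]
BINARY_OP - → 24 - 15 = 9. Stack: [9]
STORE_FAST y → y=9. Stack: []
LOAD_FAST_LOAD_FAST b,a → push 10,15. Stack: [10, 15]
BINARY_OP * → 10 * 15 = 150. Stack: [150]
STORE_FAST y → y=150. Stack: []
LOAD_FAST_LOAD_FAST a,y → push 15,150. Stack: [15, 150]
BINARY_OP // → 15 // 150 = 0. Stack: [0]
STORE_FAST u → u=0. Stack: []
LOAD_CONST → push 120. Stack: [120]
STORE_FAST v → v=120. Stack: []
LOAD_FAST_LOAD_FAST a,b → push 15,10. Stack: [15, 10]
BINARY_OP - → 15 - 10 = 5. Stack: [5]
LOAD_CONST → push 12. Stack: [5, 12]
BINARY_OP * → 5 * 12 = 60. Stack: [60]
STORE_FAST s → s=60. Stack: []
LOAD_FAST s → push 60. Stack: [60]
LOAD_CONST → push 10. Stack: [60, 10]
BINARY_OP + → 60 + 10 = 70. Stack: [70]
RETURN_VALUE → return 70.

70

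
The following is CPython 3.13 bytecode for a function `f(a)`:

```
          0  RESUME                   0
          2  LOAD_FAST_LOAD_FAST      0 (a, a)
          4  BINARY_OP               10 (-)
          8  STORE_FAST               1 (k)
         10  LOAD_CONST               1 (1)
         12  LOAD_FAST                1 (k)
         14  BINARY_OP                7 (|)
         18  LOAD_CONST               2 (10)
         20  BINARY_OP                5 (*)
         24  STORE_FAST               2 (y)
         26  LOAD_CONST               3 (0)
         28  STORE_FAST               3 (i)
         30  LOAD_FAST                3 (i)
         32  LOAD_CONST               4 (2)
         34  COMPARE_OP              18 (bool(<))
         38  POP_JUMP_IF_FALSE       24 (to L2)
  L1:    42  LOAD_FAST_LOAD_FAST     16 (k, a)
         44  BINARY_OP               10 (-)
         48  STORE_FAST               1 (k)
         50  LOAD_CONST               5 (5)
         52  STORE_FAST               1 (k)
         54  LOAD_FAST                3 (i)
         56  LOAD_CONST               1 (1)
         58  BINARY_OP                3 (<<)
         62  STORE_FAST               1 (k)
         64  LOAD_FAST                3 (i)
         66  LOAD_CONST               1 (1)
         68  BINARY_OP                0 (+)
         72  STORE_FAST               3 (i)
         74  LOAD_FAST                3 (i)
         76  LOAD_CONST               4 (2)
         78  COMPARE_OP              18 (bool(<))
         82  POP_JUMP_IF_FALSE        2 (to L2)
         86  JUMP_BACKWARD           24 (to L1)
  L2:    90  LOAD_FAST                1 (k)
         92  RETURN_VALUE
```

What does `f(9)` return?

LOAD_FAST_LOAD_FAST a,a → push 9,9. Stack: [9, 9]
BINARY_OP - → 9 - 9 = 0. Stack: [0]
STORE_FAST k → k=0. Stack: []
LOAD_CONST → push 1. Stack: [1]
LOAD_FAST k → push 0. Stack: [1, 0]
BINARY_OP | → 1 | 0 = 1. Stack: [1]
LOAD_CONST → push 10. Stack: [1, 10]
BINARY_OP * → 1 * 10 = 10. Stack: [10]
STORE_FAST y → y=10. Stack: []
LOAD_CONST → push 0. Stack: [0]
STORE_FAST i → i=0. Stack: []
LOAD_FAST i → push 0. Stack: [0]
LOAD_CONST → push 2. Stack: [0, 2]
COMPARE_OP bool(<) → 0 vs 2 = True. Stack: [True]
POP_JUMP_IF_FALSE → pop True; no jump. Stack: []
LOAD_FAST_LOAD_FAST k,a → push 0,9. Stack: [0, 9]
BINARY_OP - → 0 - 9 = -9. Stack: [-9]
STORE_FAST k → k=-9. Stack: []
LOAD_CONST → push 5. Stack: [5]
STORE_FAST k → k=5. Stack: []
LOAD_FAST i → push 0. Stack: [0]
LOAD_CONST → push 1. Stack: [0, 1]
BINARY_OP << → 0 << 1 = 0. Stack: [0]
STORE_FAST k → k=0. Stack: []
LOAD_FAST i → push 0. Stack: [0]
LOAD_CONST → push 1. Stack: [0, 1]
BINARY_OP + → 0 + 1 = 1. Stack: [1]
STORE_FAST i → i=1. Stack: []
LOAD_FAST i → push 1. Stack: [1]
LOAD_CONST → push 2. Stack: [1, 2]
COMPARE_OP bool(<) → 1 vs 2 = True. Stack: [True]
POP_JUMP_IF_FALSE → pop True; no jump. Stack: []
LOAD_FAST_LOAD_FAST k,a → push 0,9. Stack: [0, 9]
BINARY_OP - → 0 - 9 = -9. Stack: [-9]
STORE_FAST k → k=-9. Stack: []
LOAD_CONST → push 5. Stack: [5]
STORE_FAST k → k=5. Stack: []
LOAD_FAST i → push 1. Stack: [1]
LOAD_CONST → push 1. Stack: [1, 1]
BINARY_OP << → 1 << 1 = 2. Stack: [2]
STORE_FAST k → k=2. Stack: []
LOAD_FAST i → push 1. Stack: [1]
LOAD_CONST → push 1. Stack: [1, 1]
BINARY_OP + → 1 + 1 = 2. Stack: [2]
STORE_FAST i → i=2. Stack: []
LOAD_FAST i → push 2. Stack: [2]
LOAD_CONST → push 2. Stack: [2, 2]
COMPARE_OP bool(<) → 2 vs 2 = False. Stack: [False]
POP_JUMP_IF_FALSE → pop False; jump. Stack: []
LOAD_FAST k → push 2. Stack: [2]
RETURN_VALUE → return 2.

2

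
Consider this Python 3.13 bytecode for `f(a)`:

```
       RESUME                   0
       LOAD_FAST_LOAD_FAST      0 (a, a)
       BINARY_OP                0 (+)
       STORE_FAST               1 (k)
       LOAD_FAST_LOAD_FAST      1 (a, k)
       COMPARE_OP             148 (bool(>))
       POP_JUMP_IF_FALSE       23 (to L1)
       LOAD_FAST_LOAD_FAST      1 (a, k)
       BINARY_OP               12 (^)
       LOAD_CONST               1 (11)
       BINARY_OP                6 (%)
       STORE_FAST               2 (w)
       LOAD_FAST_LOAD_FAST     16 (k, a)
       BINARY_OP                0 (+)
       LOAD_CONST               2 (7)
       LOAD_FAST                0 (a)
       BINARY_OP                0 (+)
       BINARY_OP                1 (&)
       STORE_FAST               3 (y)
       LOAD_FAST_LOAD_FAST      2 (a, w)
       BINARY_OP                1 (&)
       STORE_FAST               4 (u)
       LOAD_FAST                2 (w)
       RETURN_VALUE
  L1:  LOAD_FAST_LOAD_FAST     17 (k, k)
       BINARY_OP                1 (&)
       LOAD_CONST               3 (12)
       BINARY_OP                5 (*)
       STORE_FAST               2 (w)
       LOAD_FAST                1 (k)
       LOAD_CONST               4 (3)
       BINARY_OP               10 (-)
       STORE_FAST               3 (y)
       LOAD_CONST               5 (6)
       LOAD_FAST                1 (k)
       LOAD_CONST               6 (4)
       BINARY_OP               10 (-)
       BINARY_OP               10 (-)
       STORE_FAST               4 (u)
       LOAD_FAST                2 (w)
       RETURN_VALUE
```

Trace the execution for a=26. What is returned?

LOAD_FAST_LOAD_FAST a,a → push 26,26. Stack: [26, 26]
BINARY_OP + → 26 + 26 = 52. Stack: [52]
STORE_FAST k → k=52. Stack: []
LOAD_FAST_LOAD_FAST a,k → push 26,52. Stack: [26, 52]
COMPARE_OP bool(>) → 26 vs 52 = False. Stack: [False]
POP_JUMP_IF_FALSE → pop False; jump. Stack: []
LOAD_FAST_LOAD_FAST k,k → push 52,52. Stack: [52, 52]
BINARY_OP & → 52 & 52 = 52. Stack: [52]
LOAD_CONST → push 12. Stack: [52, 12]
BINARY_OP * → 52 * 12 = 624. Stack: [624]
STORE_FAST w → w=624. Stack: []
LOAD_FAST k → push 52. Stack: [52]
LOAD_CONST → push 3. Stack: [52, 3]
BINARY_OP - → 52 - 3 = 49. Stack: [49]
STORE_FAST y → y=49. Stack: []
LOAD_CONST → push 6. Stack: [6]
LOAD_FAST k → push 52. Stack: [6, 52]
LOAD_CONST → push 4. Stack: [6, 52, 4]
BINARY_OP - → 52 - 4 = 48. Stack: [6, 48]
BINARY_OP - → 6 - 48 = -42. Stack: [-42]
STORE_FAST u → u=-42. Stack: []
LOAD_FAST w → push 624. Stack: [624]
RETURN_VALUE → return 624.

624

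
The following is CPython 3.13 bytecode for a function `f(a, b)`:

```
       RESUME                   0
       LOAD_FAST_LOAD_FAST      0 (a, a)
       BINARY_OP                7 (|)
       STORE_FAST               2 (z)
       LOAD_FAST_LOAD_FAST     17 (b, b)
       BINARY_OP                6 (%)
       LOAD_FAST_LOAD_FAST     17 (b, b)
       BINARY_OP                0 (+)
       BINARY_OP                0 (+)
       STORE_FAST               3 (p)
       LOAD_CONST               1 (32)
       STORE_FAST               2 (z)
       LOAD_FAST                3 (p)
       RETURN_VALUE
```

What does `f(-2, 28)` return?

LOAD_FAST_LOAD_FAST a,a → push -2,-2. Stack: [-2, -2]
BINARY_OP | → -2 | -2 = -2. Stack: [-2]
STORE_FAST z → z=-2. Stack: []
LOAD_FAST_LOAD_FAST b,b → push 28,28. Stack: [28, 28]
BINARY_OP % → 28 % 28 = 0. Stack: [0]
LOAD_FAST_LOAD_FAST b,b → push 28,28. Stack: [0, 28, 28]
BINARY_OP + → 28 + 28 = 56. Stack: [0, 56]
BINARY_OP + → 0 + 56 = 56. Stack: [56]
STORE_FAST p → p=56. Stack: []
LOAD_CONST → push 32. Stack: [32]
STORE_FAST z → z=32. Stack: []
LOAD_FAST p → push 56. Stack: [56]
RETURN_VALUE → return 56.

56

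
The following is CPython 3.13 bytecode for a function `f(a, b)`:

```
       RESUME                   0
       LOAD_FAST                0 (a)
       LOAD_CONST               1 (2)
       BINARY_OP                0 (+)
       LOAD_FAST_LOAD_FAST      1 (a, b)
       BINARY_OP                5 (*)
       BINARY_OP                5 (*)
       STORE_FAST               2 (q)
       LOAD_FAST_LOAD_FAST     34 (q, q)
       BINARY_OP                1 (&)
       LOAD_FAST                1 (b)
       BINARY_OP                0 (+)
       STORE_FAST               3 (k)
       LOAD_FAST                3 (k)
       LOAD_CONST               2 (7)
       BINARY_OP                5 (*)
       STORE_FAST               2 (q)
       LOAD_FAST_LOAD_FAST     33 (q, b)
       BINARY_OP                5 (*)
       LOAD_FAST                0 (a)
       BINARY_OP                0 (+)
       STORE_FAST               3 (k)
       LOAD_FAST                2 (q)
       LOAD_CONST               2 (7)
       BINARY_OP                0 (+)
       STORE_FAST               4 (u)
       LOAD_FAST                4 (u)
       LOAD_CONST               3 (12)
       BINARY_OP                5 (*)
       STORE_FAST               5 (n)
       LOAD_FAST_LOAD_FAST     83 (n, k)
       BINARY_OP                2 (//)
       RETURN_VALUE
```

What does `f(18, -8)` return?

LOAD_FAST a → push 18. Stack: [18]
LOAD_CONST → push 2. Stack: [18, 2]
BINARY_OP + → 18 + 2 = 20. Stack: [20]
LOAD_FAST_LOAD_FAST a,b → push 18,-8. Stack: [20, 18, -8]
BINARY_OP * → 18 * -8 = -144. Stack: [20, -144]
BINARY_OP * → 20 * -144 = -2880. Stack: [-2880]
STORE_FAST q → q=-2880. Stack: []
LOAD_FAST_LOAD_FAST q,q → push -2880,-2880. Stack: [-2880, -2880]
BINARY_OP & → -2880 & -2880 = -2880. Stack: [-2880]
LOAD_FAST b → push -8. Stack: [-2880, -8]
BINARY_OP + → -2880 + -8 = -2888. Stack: [-2888]
STORE_FAST k → k=-2888. Stack: []
LOAD_FAST k → push -2888. Stack: [-2888]
LOAD_CONST → push 7. Stack: [-2888, 7]
BINARY_OP * → -2888 * 7 = -20216. Stack: [-20216]
STORE_FAST q → q=-20216. Stack: []
LOAD_FAST_LOAD_FAST q,b → push -20216,-8. Stack: [-20216, -8]
BINARY_OP * → -20216 * -8 = 161728. Stack: [161728]
LOAD_FAST a → push 18. Stack: [161728, 18]
BINARY_OP + → 161728 + 18 = 161746. Stack: [161746]
STORE_FAST k → k=161746. Stack: []
LOAD_FAST q → push -20216. Stack: [-20216]
LOAD_CONST → push 7. Stack: [-20216, 7]
BINARY_OP + → -20216 + 7 = -20209. Stack: [-20209]
STORE_FAST u → u=-20209. Stack: []
LOAD_FAST u → push -20209. Stack: [-20209]
LOAD_CONST → push 12. Stack: [-20209, 12]
BINARY_OP * → -20209 * 12 = -242508. Stack: [-242508]
STORE_FAST n → n=-242508. Stack: []
LOAD_FAST_LOAD_FAST n,k → push -242508,161746. Stack: [-242508, 161746]
BINARY_OP // → -242508 // 161746 = -2. Stack: [-2]
RETURN_VALUE → return -2.

-2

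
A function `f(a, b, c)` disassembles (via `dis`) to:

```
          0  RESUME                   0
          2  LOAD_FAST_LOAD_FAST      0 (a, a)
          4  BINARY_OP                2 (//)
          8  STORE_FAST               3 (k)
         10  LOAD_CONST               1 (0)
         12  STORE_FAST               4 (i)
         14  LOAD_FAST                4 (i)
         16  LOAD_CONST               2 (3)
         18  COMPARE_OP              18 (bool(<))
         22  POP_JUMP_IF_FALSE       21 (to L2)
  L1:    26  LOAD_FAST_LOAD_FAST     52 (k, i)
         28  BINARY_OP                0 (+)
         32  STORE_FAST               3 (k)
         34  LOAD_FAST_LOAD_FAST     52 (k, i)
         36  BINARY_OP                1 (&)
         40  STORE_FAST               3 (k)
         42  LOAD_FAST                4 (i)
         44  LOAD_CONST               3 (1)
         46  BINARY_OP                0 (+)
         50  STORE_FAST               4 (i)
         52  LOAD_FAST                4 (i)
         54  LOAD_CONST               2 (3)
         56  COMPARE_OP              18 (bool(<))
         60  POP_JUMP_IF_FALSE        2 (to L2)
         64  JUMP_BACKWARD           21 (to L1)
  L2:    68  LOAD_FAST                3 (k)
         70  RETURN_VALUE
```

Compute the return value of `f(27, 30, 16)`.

2

LOAD_FAST_LOAD_FAST a,a → push 27,27. Stack: [27, 27]
BINARY_OP // → 27 // 27 = 1. Stack: [1]
STORE_FAST k → k=1. Stack: []
LOAD_CONST → push 0. Stack: [0]
STORE_FAST i → i=0. Stack: []
LOAD_FAST i → push 0. Stack: [0]
LOAD_CONST → push 3. Stack: [0, 3]
COMPARE_OP bool(<) → 0 vs 3 = True. Stack: [True]
POP_JUMP_IF_FALSE → pop True; no jump. Stack: []
LOAD_FAST_LOAD_FAST k,i → push 1,0. Stack: [1, 0]
BINARY_OP + → 1 + 0 = 1. Stack: [1]
STORE_FAST k → k=1. Stack: []
LOAD_FAST_LOAD_FAST k,i → push 1,0. Stack: [1, 0]
BINARY_OP & → 1 & 0 = 0. Stack: [0]
STORE_FAST k → k=0. Stack: []
LOAD_FAST i → push 0. Stack: [0]
LOAD_CONST → push 1. Stack: [0, 1]
BINARY_OP + → 0 + 1 = 1. Stack: [1]
STORE_FAST i → i=1. Stack: []
LOAD_FAST i → push 1. Stack: [1]
LOAD_CONST → push 3. Stack: [1, 3]
COMPARE_OP bool(<) → 1 vs 3 = True. Stack: [True]
POP_JUMP_IF_FALSE → pop True; no jump. Stack: []
LOAD_FAST_LOAD_FAST k,i → push 0,1. Stack: [0, 1]
BINARY_OP + → 0 + 1 = 1. Stack: [1]
STORE_FAST k → k=1. Stack: []
LOAD_FAST_LOAD_FAST k,i → push 1,1. Stack: [1, 1]
BINARY_OP & → 1 & 1 = 1. Stack: [1]
STORE_FAST k → k=1. Stack: []
LOAD_FAST i → push 1. Stack: [1]
LOAD_CONST → push 1. Stack: [1, 1]
BINARY_OP + → 1 + 1 = 2. Stack: [2]
STORE_FAST i → i=2. Stack: []
LOAD_FAST i → push 2. Stack: [2]
LOAD_CONST → push 3. Stack: [2, 3]
COMPARE_OP bool(<) → 2 vs 3 = True. Stack: [True]
POP_JUMP_IF_FALSE → pop True; no jump. Stack: []
LOAD_FAST_LOAD_FAST k,i → push 1,2. Stack: [1, 2]
BINARY_OP + → 1 + 2 = 3. Stack: [3]
STORE_FAST k → k=3. Stack: []
LOAD_FAST_LOAD_FAST k,i → push 3,2. Stack: [3, 2]
BINARY_OP & → 3 & 2 = 2. Stack: [2]
STORE_FAST k → k=2. Stack: []
LOAD_FAST i → push 2. Stack: [2]
LOAD_CONST → push 1. Stack: [2, 1]
BINARY_OP + → 2 + 1 = 3. Stack: [3]
STORE_FAST i → i=3. Stack: []
LOAD_FAST i → push 3. Stack: [3]
LOAD_CONST → push 3. Stack: [3, 3]
COMPARE_OP bool(<) → 3 vs 3 = False. Stack: [False]
POP_JUMP_IF_FALSE → pop False; jump. Stack: []
LOAD_FAST k → push 2. Stack: [2]
RETURN_VALUE → return 2.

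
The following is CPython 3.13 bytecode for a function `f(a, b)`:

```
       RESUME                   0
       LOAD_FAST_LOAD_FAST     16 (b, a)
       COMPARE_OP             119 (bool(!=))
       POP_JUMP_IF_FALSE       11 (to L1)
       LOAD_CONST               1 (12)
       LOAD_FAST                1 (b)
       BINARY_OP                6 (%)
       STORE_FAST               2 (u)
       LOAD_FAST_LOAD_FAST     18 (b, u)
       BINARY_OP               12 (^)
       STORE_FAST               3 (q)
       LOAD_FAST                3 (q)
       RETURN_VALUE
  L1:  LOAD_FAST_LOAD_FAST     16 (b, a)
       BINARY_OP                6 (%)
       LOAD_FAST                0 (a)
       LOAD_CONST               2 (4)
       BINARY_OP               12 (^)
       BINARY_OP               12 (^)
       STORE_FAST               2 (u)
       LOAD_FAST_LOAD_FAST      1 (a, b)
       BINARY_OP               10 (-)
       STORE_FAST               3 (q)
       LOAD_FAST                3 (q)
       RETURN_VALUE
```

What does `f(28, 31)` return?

19

LOAD_FAST_LOAD_FAST b,a → push 31,28. Stack: [31, 28]
COMPARE_OP bool(!=) → 31 vs 28 = True. Stack: [True]
POP_JUMP_IF_FALSE → pop True; no jump. Stack: []
LOAD_CONST → push 12. Stack: [12]
LOAD_FAST b → push 31. Stack: [12, 31]
BINARY_OP % → 12 % 31 = 12. Stack: [12]
STORE_FAST u → u=12. Stack: []
LOAD_FAST_LOAD_FAST b,u → push 31,12. Stack: [31, 12]
BINARY_OP ^ → 31 ^ 12 = 19. Stack: [19]
STORE_FAST q → q=19. Stack: []
LOAD_FAST q → push 19. Stack: [19]
RETURN_VALUE → return 19.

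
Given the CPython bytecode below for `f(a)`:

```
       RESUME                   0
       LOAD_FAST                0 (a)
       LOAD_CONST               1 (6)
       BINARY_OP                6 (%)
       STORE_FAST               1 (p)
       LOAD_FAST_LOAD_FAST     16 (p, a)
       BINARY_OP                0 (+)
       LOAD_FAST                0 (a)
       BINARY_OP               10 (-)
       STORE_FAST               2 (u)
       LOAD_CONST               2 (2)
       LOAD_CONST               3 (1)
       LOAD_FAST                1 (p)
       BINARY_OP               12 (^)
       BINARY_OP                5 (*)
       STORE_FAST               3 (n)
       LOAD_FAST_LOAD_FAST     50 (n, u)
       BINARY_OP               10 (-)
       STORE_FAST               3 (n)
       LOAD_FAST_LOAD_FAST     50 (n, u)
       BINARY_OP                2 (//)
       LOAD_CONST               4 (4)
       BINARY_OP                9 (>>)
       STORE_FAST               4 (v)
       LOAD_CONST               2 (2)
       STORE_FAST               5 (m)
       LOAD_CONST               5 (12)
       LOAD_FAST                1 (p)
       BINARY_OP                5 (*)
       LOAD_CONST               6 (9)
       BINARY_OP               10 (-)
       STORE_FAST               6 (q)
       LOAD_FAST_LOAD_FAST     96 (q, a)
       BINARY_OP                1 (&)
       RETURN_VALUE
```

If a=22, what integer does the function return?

6

LOAD_FAST a → push 22. Stack: [22]
LOAD_CONST → push 6. Stack: [22, 6]
BINARY_OP % → 22 % 6 = 4. Stack: [4]
STORE_FAST p → p=4. Stack: []
LOAD_FAST_LOAD_FAST p,a → push 4,22. Stack: [4, 22]
BINARY_OP + → 4 + 22 = 26. Stack: [26]
LOAD_FAST a → push 22. Stack: [26, 22]
BINARY_OP - → 26 - 22 = 4. Stack: [4]
STORE_FAST u → u=4. Stack: []
LOAD_CONST → push 2. Stack: [2]
LOAD_CONST → push 1. Stack: [2, 1]
LOAD_FAST p → push 4. Stack: [2, 1, 4]
BINARY_OP ^ → 1 ^ 4 = 5. Stack: [2, 5]
BINARY_OP * → 2 * 5 = 10. Stack: [10]
STORE_FAST n → n=10. Stack: []
LOAD_FAST_LOAD_FAST n,u → push 10,4. Stack: [10, 4]
BINARY_OP - → 10 - 4 = 6. Stack: [6]
STORE_FAST n → n=6. Stack: []
LOAD_FAST_LOAD_FAST n,u → push 6,4. Stack: [6, 4]
BINARY_OP // → 6 // 4 = 1. Stack: [1]
LOAD_CONST → push 4. Stack: [1, 4]
BINARY_OP >> → 1 >> 4 = 0. Stack: [0]
STORE_FAST v → v=0. Stack: []
LOAD_CONST → push 2. Stack: [2]
STORE_FAST m → m=2. Stack: []
LOAD_CONST → push 12. Stack: [12]
LOAD_FAST p → push 4. Stack: [12, 4]
BINARY_OP * → 12 * 4 = 48. Stack: [48]
LOAD_CONST → push 9. Stack: [48, 9]
BINARY_OP - → 48 - 9 = 39. Stack: [39]
STORE_FAST q → q=39. Stack: []
LOAD_FAST_LOAD_FAST q,a → push 39,22. Stack: [39, 22]
BINARY_OP & → 39 & 22 = 6. Stack: [6]
RETURN_VALUE → return 6.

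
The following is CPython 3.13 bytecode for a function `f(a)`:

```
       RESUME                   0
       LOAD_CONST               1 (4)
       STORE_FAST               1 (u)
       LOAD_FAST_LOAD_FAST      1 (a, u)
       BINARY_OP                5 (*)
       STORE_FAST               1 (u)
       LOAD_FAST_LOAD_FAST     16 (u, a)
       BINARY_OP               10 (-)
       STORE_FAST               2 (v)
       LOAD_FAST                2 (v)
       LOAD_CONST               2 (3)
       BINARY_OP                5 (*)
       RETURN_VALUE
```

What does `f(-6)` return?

-54

LOAD_CONST → push 4. Stack: [4]
STORE_FAST u → u=4. Stack: []
LOAD_FAST_LOAD_FAST a,u → push -6,4. Stack: [-6, 4]
BINARY_OP * → -6 * 4 = -24. Stack: [-24]
STORE_FAST u → u=-24. Stack: []
LOAD_FAST_LOAD_FAST u,a → push -24,-6. Stack: [-24, -6]
BINARY_OP - → -24 - -6 = -18. Stack: [-18]
STORE_FAST v → v=-18. Stack: []
LOAD_FAST v → push -18. Stack: [-18]
LOAD_CONST → push 3. Stack: [-18, 3]
BINARY_OP * → -18 * 3 = -54. Stack: [-54]
RETURN_VALUE → return -54.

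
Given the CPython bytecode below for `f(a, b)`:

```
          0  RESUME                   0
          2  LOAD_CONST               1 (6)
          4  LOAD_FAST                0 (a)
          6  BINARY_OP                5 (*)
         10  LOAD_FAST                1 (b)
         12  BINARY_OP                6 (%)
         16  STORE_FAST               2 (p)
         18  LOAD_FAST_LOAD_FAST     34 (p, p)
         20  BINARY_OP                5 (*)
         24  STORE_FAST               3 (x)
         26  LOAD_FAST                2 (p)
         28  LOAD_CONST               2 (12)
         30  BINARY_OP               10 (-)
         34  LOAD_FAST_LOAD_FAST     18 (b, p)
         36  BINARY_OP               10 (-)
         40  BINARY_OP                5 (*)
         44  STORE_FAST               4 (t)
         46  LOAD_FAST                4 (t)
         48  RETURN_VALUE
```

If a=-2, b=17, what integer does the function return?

LOAD_CONST → push 6. Stack: [6]
LOAD_FAST a → push -2. Stack: [6, -2]
BINARY_OP * → 6 * -2 = -12. Stack: [-12]
LOAD_FAST b → push 17. Stack: [-12, 17]
BINARY_OP % → -12 % 17 = 5. Stack: [5]
STORE_FAST p → p=5. Stack: []
LOAD_FAST_LOAD_FAST p,p → push 5,5. Stack: [5, 5]
BINARY_OP * → 5 * 5 = 25. Stack: [25]
STORE_FAST x → x=25. Stack: []
LOAD_FAST p → push 5. Stack: [5]
LOAD_CONST → push 12. Stack: [5, 12]
BINARY_OP - → 5 - 12 = -7. Stack: [-7]
LOAD_FAST_LOAD_FAST b,p → push 17,5. Stack: [-7, 17, 5]
BINARY_OP - → 17 - 5 = 12. Stack: [-7, 12]
BINARY_OP * → -7 * 12 = -84. Stack: [-84]
STORE_FAST t → t=-84. Stack: []
LOAD_FAST t → push -84. Stack: [-84]
RETURN_VALUE → return -84.

-84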